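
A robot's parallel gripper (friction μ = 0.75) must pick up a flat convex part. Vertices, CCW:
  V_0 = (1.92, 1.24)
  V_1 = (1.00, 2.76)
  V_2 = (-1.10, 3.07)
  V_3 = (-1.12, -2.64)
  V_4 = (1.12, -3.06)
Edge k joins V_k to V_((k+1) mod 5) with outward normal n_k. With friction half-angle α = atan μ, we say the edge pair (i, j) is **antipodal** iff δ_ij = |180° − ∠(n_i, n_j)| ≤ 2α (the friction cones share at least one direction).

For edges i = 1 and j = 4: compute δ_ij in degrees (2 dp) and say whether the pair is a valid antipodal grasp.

δ = 87.86°, invalid

α = atan 0.75 = 36.87°;  2α = 73.74°
edge 1: e_1 = (-2.10, +0.31);  n_1 = (+0.1460, +0.9893)
edge 4: e_4 = (+0.80, +4.30);  n_4 = (+0.9831, -0.1829)
∠(n_1, n_4) = 92.14°
δ = |180° − 92.14°| = 87.86°
87.86° > 2α = 73.74°  →  invalid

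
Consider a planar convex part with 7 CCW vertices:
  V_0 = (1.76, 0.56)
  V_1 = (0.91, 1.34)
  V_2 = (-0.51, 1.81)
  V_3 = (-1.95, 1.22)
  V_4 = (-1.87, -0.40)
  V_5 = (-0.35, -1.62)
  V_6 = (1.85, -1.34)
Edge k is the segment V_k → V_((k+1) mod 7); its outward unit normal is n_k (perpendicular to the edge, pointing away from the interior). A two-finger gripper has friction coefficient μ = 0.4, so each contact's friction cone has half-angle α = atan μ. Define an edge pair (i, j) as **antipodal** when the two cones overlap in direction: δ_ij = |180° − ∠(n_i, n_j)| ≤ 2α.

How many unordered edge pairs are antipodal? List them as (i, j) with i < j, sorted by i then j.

count = 5; pairs: (0,4), (1,4), (1,5), (2,5), (3,6)

α = atan 0.4 = 21.80°;  2α = 43.60°
n_0 = (+0.6761, +0.7368)
n_1 = (+0.3142, +0.9493)
n_2 = (-0.3791, +0.9253)
n_3 = (-0.9988, -0.0493)
n_4 = (-0.6259, -0.7799)
n_5 = (+0.1263, -0.9920)
n_6 = (+0.9989, +0.0473)
  (0,1): δ = 155.77°  ·
  (0,2): δ = 115.18°  ·
  (0,3): δ = 44.63°  ·
  (0,4): δ = 3.79°  ✓
  (0,5): δ = 49.79°  ·
  (0,6): δ = 135.25°  ·
  (1,2): δ = 139.41°  ·
  (1,3): δ = 68.86°  ·
  (1,4): δ = 20.44°  ✓
  (1,5): δ = 25.57°  ✓
  (1,6): δ = 111.03°  ·
  (2,3): δ = 109.45°  ·
  (2,4): δ = 61.03°  ·
  (2,5): δ = 15.03°  ✓
  (2,6): δ = 70.43°  ·
  (3,4): δ = 131.58°  ·
  (3,5): δ = 85.57°  ·
  (3,6): δ = 0.12°  ✓
  (4,5): δ = 134.00°  ·
  (4,6): δ = 48.54°  ·
  (5,6): δ = 94.54°  ·
antipodal pairs: 5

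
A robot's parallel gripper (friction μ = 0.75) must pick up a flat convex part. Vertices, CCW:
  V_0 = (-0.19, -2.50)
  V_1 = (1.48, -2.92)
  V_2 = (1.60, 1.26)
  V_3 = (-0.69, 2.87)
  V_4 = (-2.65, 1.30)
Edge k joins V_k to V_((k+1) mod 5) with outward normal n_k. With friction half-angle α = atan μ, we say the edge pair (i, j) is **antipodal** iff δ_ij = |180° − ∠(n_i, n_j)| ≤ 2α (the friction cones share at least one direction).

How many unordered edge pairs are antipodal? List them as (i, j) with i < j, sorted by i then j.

count = 5; pairs: (0,2), (0,3), (1,3), (1,4), (2,4)

α = atan 0.75 = 36.87°;  2α = 73.74°
n_0 = (-0.2439, -0.9698)
n_1 = (+0.9996, -0.0287)
n_2 = (+0.5751, +0.8181)
n_3 = (-0.6252, +0.7805)
n_4 = (-0.8395, -0.5434)
  (0,1): δ = 77.53°  ·
  (0,2): δ = 20.99°  ✓
  (0,3): δ = 52.81°  ✓
  (0,4): δ = 137.03°  ·
  (1,2): δ = 123.46°  ·
  (1,3): δ = 49.66°  ✓
  (1,4): δ = 34.56°  ✓
  (2,3): δ = 106.20°  ·
  (2,4): δ = 21.97°  ✓
  (3,4): δ = 95.78°  ·
antipodal pairs: 5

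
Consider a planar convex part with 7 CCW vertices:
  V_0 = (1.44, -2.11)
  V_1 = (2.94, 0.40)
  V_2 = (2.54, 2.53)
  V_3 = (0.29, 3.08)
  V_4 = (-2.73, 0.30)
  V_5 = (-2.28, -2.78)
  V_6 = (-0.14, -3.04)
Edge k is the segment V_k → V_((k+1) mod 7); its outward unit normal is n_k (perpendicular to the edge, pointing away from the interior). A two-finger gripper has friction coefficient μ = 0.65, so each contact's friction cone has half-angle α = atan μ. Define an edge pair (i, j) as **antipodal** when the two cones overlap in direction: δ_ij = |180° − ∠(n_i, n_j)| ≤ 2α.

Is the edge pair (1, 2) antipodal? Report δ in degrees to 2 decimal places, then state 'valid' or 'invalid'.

α = atan 0.65 = 33.02°;  2α = 66.05°
edge 1: e_1 = (-0.40, +2.13);  n_1 = (+0.9828, +0.1846)
edge 2: e_2 = (-2.25, +0.55);  n_2 = (+0.2375, +0.9714)
∠(n_1, n_2) = 65.63°
δ = |180° − 65.63°| = 114.37°
114.37° > 2α = 66.05°  →  invalid

δ = 114.37°, invalid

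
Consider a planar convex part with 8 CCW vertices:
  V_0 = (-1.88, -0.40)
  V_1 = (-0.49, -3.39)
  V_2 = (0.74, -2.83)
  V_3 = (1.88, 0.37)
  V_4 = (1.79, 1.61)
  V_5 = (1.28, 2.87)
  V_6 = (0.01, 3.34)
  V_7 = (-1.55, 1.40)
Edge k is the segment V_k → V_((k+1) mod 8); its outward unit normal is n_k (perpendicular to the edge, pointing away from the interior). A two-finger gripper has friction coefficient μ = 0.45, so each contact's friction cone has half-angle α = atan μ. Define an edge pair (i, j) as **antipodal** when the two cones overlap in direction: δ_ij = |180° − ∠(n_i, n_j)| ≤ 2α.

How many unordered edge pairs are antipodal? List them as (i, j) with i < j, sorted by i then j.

count = 11; pairs: (0,2), (0,3), (0,4), (0,5), (1,5), (1,6), (2,6), (2,7), (3,6), (3,7), (4,7)

α = atan 0.45 = 24.23°;  2α = 48.46°
n_0 = (-0.9068, -0.4216)
n_1 = (+0.4144, -0.9101)
n_2 = (+0.9420, -0.3356)
n_3 = (+0.9974, +0.0724)
n_4 = (+0.9269, +0.3752)
n_5 = (+0.3471, +0.9378)
n_6 = (-0.7793, +0.6267)
n_7 = (-0.9836, +0.1803)
  (0,1): δ = 90.45°  ·
  (0,2): δ = 44.54°  ✓
  (0,3): δ = 20.78°  ✓
  (0,4): δ = 2.90°  ✓
  (0,5): δ = 44.76°  ✓
  (0,6): δ = 116.26°  ·
  (0,7): δ = 144.68°  ·
  (1,2): δ = 134.09°  ·
  (1,3): δ = 110.33°  ·
  (1,4): δ = 92.44°  ·
  (1,5): δ = 44.79°  ✓
  (1,6): δ = 26.72°  ✓
  (1,7): δ = 55.13°  ·
  (2,3): δ = 156.24°  ·
  (2,4): δ = 138.36°  ·
  (2,5): δ = 90.70°  ·
  (2,6): δ = 19.20°  ✓
  (2,7): δ = 9.22°  ✓
  (3,4): δ = 162.12°  ·
  (3,5): δ = 114.46°  ·
  (3,6): δ = 42.95°  ✓
  (3,7): δ = 14.54°  ✓
  (4,5): δ = 132.34°  ·
  (4,6): δ = 60.84°  ·
  (4,7): δ = 32.43°  ✓
  (5,6): δ = 108.50°  ·
  (5,7): δ = 80.08°  ·
  (6,7): δ = 151.59°  ·
antipodal pairs: 11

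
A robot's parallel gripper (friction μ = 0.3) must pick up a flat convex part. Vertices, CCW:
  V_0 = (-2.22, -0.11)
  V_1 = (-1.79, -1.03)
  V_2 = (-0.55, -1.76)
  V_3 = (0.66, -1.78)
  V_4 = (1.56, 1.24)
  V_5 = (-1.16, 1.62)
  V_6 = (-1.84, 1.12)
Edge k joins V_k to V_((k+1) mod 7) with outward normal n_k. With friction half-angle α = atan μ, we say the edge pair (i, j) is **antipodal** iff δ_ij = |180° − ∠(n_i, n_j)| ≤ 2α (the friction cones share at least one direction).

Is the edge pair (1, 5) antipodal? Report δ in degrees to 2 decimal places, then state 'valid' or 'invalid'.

δ = 66.81°, invalid

α = atan 0.3 = 16.70°;  2α = 33.40°
edge 1: e_1 = (+1.24, -0.73);  n_1 = (-0.5073, -0.8618)
edge 5: e_5 = (-0.68, -0.50);  n_5 = (-0.5924, +0.8057)
∠(n_1, n_5) = 113.19°
δ = |180° − 113.19°| = 66.81°
66.81° > 2α = 33.40°  →  invalid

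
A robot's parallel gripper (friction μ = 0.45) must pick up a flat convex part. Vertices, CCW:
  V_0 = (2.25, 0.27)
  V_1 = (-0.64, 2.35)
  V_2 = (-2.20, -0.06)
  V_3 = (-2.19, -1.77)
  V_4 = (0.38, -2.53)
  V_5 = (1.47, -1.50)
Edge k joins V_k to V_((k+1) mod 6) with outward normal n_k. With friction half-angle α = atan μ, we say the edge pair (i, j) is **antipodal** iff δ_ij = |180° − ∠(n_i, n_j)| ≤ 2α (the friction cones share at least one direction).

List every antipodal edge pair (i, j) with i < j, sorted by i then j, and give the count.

count = 5; pairs: (0,3), (1,4), (1,5), (2,4), (2,5)

α = atan 0.45 = 24.23°;  2α = 48.46°
n_0 = (+0.5842, +0.8116)
n_1 = (-0.8395, +0.5434)
n_2 = (-1.0000, -0.0058)
n_3 = (-0.2836, -0.9589)
n_4 = (+0.6868, -0.7268)
n_5 = (+0.9151, -0.4033)
  (0,1): δ = 87.17°  ·
  (0,2): δ = 53.92°  ·
  (0,3): δ = 19.27°  ✓
  (0,4): δ = 79.12°  ·
  (0,5): δ = 101.96°  ·
  (1,2): δ = 146.75°  ·
  (1,3): δ = 73.56°  ·
  (1,4): δ = 13.71°  ✓
  (1,5): δ = 9.13°  ✓
  (2,3): δ = 106.81°  ·
  (2,4): δ = 46.96°  ✓
  (2,5): δ = 24.12°  ✓
  (3,4): δ = 120.15°  ·
  (3,5): δ = 97.31°  ·
  (4,5): δ = 157.16°  ·
antipodal pairs: 5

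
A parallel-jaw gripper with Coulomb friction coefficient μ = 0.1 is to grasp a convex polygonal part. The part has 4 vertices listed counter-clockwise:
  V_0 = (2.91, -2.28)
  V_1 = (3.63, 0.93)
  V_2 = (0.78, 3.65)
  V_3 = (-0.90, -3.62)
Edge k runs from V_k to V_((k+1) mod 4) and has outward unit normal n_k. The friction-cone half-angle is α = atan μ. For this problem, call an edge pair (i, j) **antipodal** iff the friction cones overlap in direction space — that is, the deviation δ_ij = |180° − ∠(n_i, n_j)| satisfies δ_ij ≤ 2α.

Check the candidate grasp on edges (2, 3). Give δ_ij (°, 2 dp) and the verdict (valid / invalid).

δ = 57.61°, invalid

α = atan 0.1 = 5.71°;  2α = 11.42°
edge 2: e_2 = (-1.68, -7.27);  n_2 = (-0.9743, +0.2252)
edge 3: e_3 = (+3.81, +1.34);  n_3 = (+0.3318, -0.9434)
∠(n_2, n_3) = 122.39°
δ = |180° − 122.39°| = 57.61°
57.61° > 2α = 11.42°  →  invalid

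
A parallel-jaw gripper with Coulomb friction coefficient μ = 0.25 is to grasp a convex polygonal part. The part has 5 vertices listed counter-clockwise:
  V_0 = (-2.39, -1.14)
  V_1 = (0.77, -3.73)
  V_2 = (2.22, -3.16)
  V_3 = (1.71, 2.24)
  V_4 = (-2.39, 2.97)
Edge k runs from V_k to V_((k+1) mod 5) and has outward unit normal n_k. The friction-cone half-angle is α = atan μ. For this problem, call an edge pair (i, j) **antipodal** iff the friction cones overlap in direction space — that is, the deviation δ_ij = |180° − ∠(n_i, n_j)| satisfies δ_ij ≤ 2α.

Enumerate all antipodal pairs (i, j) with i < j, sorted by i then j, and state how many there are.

α = atan 0.25 = 14.04°;  2α = 28.07°
n_0 = (-0.6339, -0.7734)
n_1 = (+0.3659, -0.9307)
n_2 = (+0.9956, +0.0940)
n_3 = (+0.1753, +0.9845)
n_4 = (-1.0000, -0.0000)
  (0,1): δ = 119.20°  ·
  (0,2): δ = 45.27°  ·
  (0,3): δ = 29.24°  ·
  (0,4): δ = 129.34°  ·
  (1,2): δ = 106.06°  ·
  (1,3): δ = 31.56°  ·
  (1,4): δ = 68.54°  ·
  (2,3): δ = 105.49°  ·
  (2,4): δ = 5.40°  ✓
  (3,4): δ = 79.90°  ·
antipodal pairs: 1

count = 1; pairs: (2,4)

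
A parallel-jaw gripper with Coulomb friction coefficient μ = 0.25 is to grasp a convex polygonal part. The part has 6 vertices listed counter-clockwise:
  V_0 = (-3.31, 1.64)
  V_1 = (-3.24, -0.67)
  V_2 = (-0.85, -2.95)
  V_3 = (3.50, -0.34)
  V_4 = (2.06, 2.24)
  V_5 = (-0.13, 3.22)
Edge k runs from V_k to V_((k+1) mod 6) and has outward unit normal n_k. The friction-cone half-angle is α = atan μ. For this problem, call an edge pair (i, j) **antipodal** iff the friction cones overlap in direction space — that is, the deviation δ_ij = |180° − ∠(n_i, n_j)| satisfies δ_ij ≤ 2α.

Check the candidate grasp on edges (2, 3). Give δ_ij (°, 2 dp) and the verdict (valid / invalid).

δ = 91.80°, invalid

α = atan 0.25 = 14.04°;  2α = 28.07°
edge 2: e_2 = (+4.35, +2.61);  n_2 = (+0.5145, -0.8575)
edge 3: e_3 = (-1.44, +2.58);  n_3 = (+0.8732, +0.4874)
∠(n_2, n_3) = 88.20°
δ = |180° − 88.20°| = 91.80°
91.80° > 2α = 28.07°  →  invalid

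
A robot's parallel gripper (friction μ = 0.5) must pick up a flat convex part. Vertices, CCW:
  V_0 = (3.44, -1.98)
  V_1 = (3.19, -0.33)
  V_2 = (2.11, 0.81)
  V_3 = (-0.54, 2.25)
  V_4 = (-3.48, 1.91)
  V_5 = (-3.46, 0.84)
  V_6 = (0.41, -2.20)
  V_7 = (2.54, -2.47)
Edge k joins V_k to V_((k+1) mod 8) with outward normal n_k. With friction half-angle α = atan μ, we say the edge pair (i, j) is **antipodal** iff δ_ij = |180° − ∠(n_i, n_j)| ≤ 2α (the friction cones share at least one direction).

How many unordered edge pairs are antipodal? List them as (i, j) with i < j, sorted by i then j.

count = 10; pairs: (0,4), (0,5), (1,4), (1,5), (1,6), (2,5), (2,6), (3,5), (3,6), (3,7)

α = atan 0.5 = 26.57°;  2α = 53.13°
n_0 = (+0.9887, +0.1498)
n_1 = (+0.7260, +0.6877)
n_2 = (+0.4775, +0.8787)
n_3 = (-0.1149, +0.9934)
n_4 = (-0.9998, -0.0187)
n_5 = (-0.6177, -0.7864)
n_6 = (-0.1258, -0.9921)
n_7 = (+0.4782, -0.8783)
  (0,1): δ = 145.16°  ·
  (0,2): δ = 127.14°  ·
  (0,3): δ = 92.02°  ·
  (0,4): δ = 7.54°  ✓
  (0,5): δ = 43.23°  ✓
  (0,6): δ = 74.16°  ·
  (0,7): δ = 109.95°  ·
  (1,2): δ = 161.97°  ·
  (1,3): δ = 126.86°  ·
  (1,4): δ = 42.38°  ✓
  (1,5): δ = 8.40°  ✓
  (1,6): δ = 39.32°  ✓
  (1,7): δ = 75.11°  ·
  (2,3): δ = 144.88°  ·
  (2,4): δ = 60.41°  ·
  (2,5): δ = 9.63°  ✓
  (2,6): δ = 21.30°  ✓
  (2,7): δ = 57.09°  ·
  (3,4): δ = 95.53°  ·
  (3,5): δ = 44.75°  ✓
  (3,6): δ = 13.82°  ✓
  (3,7): δ = 21.97°  ✓
  (4,5): δ = 129.22°  ·
  (4,6): δ = 98.30°  ·
  (4,7): δ = 62.50°  ·
  (5,6): δ = 149.07°  ·
  (5,7): δ = 113.28°  ·
  (6,7): δ = 144.21°  ·
antipodal pairs: 10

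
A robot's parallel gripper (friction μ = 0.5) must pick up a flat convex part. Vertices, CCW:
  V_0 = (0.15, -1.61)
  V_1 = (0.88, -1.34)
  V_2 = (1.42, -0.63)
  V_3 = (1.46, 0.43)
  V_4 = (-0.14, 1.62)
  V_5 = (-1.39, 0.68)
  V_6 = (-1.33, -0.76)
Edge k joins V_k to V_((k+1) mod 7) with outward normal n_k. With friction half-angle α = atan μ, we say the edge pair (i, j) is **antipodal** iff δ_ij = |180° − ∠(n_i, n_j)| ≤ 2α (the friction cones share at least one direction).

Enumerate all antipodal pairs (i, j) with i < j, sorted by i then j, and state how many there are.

count = 7; pairs: (0,4), (1,4), (1,5), (2,4), (2,5), (3,5), (3,6)

α = atan 0.5 = 26.57°;  2α = 53.13°
n_0 = (+0.3469, -0.9379)
n_1 = (+0.7959, -0.6054)
n_2 = (+0.9993, -0.0377)
n_3 = (+0.5968, +0.8024)
n_4 = (-0.6010, +0.7992)
n_5 = (-0.9991, -0.0416)
n_6 = (-0.4980, -0.8672)
  (0,1): δ = 147.55°  ·
  (0,2): δ = 112.46°  ·
  (0,3): δ = 56.94°  ·
  (0,4): δ = 16.65°  ✓
  (0,5): δ = 72.09°  ·
  (0,6): δ = 129.83°  ·
  (1,2): δ = 144.91°  ·
  (1,3): δ = 89.38°  ·
  (1,4): δ = 15.80°  ✓
  (1,5): δ = 39.64°  ✓
  (1,6): δ = 97.39°  ·
  (2,3): δ = 124.48°  ·
  (2,4): δ = 50.90°  ✓
  (2,5): δ = 4.55°  ✓
  (2,6): δ = 62.29°  ·
  (3,4): δ = 106.42°  ·
  (3,5): δ = 50.97°  ✓
  (3,6): δ = 6.77°  ✓
  (4,5): δ = 124.56°  ·
  (4,6): δ = 66.81°  ·
  (5,6): δ = 122.26°  ·
antipodal pairs: 7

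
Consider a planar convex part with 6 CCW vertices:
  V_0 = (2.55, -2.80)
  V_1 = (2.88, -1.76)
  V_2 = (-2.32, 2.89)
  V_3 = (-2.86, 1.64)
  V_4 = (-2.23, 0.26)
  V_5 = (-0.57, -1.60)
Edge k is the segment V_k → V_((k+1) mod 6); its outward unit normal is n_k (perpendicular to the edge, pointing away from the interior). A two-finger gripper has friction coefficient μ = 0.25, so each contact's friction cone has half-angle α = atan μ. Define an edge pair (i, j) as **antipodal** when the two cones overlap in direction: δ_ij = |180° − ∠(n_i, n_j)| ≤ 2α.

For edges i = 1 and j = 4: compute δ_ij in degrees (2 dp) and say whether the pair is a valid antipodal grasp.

δ = 6.45°, valid

α = atan 0.25 = 14.04°;  2α = 28.07°
edge 1: e_1 = (-5.20, +4.65);  n_1 = (+0.6666, +0.7454)
edge 4: e_4 = (+1.66, -1.86);  n_4 = (-0.7461, -0.6659)
∠(n_1, n_4) = 173.55°
δ = |180° − 173.55°| = 6.45°
6.45° ≤ 2α = 28.07°  →  valid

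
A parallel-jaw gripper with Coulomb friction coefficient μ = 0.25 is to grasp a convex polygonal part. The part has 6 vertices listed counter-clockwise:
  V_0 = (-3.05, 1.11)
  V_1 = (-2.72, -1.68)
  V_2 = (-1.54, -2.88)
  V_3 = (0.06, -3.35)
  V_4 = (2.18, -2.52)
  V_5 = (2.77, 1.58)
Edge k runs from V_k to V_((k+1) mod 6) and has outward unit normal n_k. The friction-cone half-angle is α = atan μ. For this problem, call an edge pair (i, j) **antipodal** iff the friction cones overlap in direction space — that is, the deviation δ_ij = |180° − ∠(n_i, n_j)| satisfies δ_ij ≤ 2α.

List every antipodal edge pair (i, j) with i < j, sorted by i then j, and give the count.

α = atan 0.25 = 14.04°;  2α = 28.07°
n_0 = (-0.9931, -0.1175)
n_1 = (-0.7130, -0.7011)
n_2 = (-0.2818, -0.9595)
n_3 = (+0.3646, -0.9312)
n_4 = (+0.9898, -0.1424)
n_5 = (-0.0805, +0.9968)
  (0,1): δ = 142.23°  ·
  (0,2): δ = 113.12°  ·
  (0,3): δ = 75.36°  ·
  (0,4): δ = 14.93°  ✓
  (0,5): δ = 87.87°  ·
  (1,2): δ = 150.89°  ·
  (1,3): δ = 113.14°  ·
  (1,4): δ = 52.71°  ·
  (1,5): δ = 50.10°  ·
  (2,3): δ = 142.25°  ·
  (2,4): δ = 81.82°  ·
  (2,5): δ = 20.99°  ✓
  (3,4): δ = 119.57°  ·
  (3,5): δ = 16.76°  ✓
  (4,5): δ = 77.19°  ·
antipodal pairs: 3

count = 3; pairs: (0,4), (2,5), (3,5)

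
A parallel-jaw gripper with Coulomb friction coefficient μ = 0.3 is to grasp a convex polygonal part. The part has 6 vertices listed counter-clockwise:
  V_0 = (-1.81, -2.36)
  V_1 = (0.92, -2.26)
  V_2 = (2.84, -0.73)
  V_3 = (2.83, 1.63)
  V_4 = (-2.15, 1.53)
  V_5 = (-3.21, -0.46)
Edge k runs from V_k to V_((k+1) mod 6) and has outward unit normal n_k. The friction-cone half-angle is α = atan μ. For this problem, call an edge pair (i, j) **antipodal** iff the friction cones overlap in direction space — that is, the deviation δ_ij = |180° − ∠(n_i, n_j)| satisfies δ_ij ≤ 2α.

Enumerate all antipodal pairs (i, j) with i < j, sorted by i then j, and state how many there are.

α = atan 0.3 = 16.70°;  2α = 33.40°
n_0 = (+0.0366, -0.9993)
n_1 = (+0.6232, -0.7821)
n_2 = (+1.0000, +0.0042)
n_3 = (-0.0201, +0.9998)
n_4 = (-0.8826, +0.4701)
n_5 = (-0.8051, -0.5932)
  (0,1): δ = 143.55°  ·
  (0,2): δ = 91.86°  ·
  (0,3): δ = 0.95°  ✓
  (0,4): δ = 59.86°  ·
  (0,5): δ = 124.29°  ·
  (1,2): δ = 128.31°  ·
  (1,3): δ = 37.40°  ·
  (1,4): δ = 23.41°  ✓
  (1,5): δ = 87.83°  ·
  (2,3): δ = 89.09°  ·
  (2,4): δ = 28.29°  ✓
  (2,5): δ = 36.14°  ·
  (3,4): δ = 119.19°  ·
  (3,5): δ = 54.77°  ·
  (4,5): δ = 115.57°  ·
antipodal pairs: 3

count = 3; pairs: (0,3), (1,4), (2,4)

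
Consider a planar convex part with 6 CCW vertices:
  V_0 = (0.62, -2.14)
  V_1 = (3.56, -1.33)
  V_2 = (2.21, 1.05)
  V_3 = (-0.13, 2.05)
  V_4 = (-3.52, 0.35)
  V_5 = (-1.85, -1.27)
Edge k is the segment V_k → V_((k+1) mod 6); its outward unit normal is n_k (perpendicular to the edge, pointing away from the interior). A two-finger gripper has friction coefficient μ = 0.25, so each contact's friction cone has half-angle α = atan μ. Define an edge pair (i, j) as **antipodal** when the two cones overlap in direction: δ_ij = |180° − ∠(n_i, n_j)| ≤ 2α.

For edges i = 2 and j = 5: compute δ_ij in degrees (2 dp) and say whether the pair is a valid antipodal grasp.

α = atan 0.25 = 14.04°;  2α = 28.07°
edge 2: e_2 = (-2.34, +1.00);  n_2 = (+0.3930, +0.9196)
edge 5: e_5 = (+2.47, -0.87);  n_5 = (-0.3322, -0.9432)
∠(n_2, n_5) = 176.26°
δ = |180° − 176.26°| = 3.74°
3.74° ≤ 2α = 28.07°  →  valid

δ = 3.74°, valid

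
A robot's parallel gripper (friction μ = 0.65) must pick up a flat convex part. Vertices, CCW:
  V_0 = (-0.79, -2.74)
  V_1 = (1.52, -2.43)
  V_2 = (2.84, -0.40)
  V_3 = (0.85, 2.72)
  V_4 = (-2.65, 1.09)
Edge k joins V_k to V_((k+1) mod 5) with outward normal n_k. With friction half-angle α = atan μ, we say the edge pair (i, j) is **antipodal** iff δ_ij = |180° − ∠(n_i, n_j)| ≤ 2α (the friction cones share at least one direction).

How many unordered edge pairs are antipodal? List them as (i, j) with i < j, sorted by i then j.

count = 5; pairs: (0,2), (0,3), (1,3), (1,4), (2,4)

α = atan 0.65 = 33.02°;  2α = 66.05°
n_0 = (+0.1330, -0.9911)
n_1 = (+0.8383, -0.5451)
n_2 = (+0.8431, +0.5377)
n_3 = (-0.4222, +0.9065)
n_4 = (-0.8995, -0.4368)
  (0,1): δ = 130.68°  ·
  (0,2): δ = 65.11°  ✓
  (0,3): δ = 17.33°  ✓
  (0,4): δ = 108.26°  ·
  (1,2): δ = 114.44°  ·
  (1,3): δ = 31.99°  ✓
  (1,4): δ = 58.94°  ✓
  (2,3): δ = 97.56°  ·
  (2,4): δ = 6.63°  ✓
  (3,4): δ = 89.07°  ·
antipodal pairs: 5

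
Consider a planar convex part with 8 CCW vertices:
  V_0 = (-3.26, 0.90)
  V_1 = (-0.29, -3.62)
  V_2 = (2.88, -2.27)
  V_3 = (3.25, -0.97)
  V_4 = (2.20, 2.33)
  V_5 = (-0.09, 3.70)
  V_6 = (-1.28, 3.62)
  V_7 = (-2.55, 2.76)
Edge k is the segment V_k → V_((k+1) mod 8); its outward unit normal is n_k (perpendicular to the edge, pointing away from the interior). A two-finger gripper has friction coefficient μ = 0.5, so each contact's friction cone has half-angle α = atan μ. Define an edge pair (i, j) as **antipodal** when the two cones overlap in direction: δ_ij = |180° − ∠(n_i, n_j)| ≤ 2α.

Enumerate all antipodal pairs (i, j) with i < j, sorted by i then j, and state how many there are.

count = 9; pairs: (0,2), (0,3), (0,4), (1,5), (1,6), (1,7), (2,6), (2,7), (3,7)

α = atan 0.5 = 26.57°;  2α = 53.13°
n_0 = (-0.8357, -0.5491)
n_1 = (+0.3918, -0.9200)
n_2 = (+0.9618, -0.2737)
n_3 = (+0.9529, +0.3032)
n_4 = (+0.5134, +0.8582)
n_5 = (-0.0671, +0.9977)
n_6 = (-0.5607, +0.8280)
n_7 = (-0.9342, +0.3566)
  (0,1): δ = 100.24°  ·
  (0,2): δ = 49.20°  ✓
  (0,3): δ = 15.66°  ✓
  (0,4): δ = 25.80°  ✓
  (0,5): δ = 60.54°  ·
  (0,6): δ = 90.80°  ·
  (0,7): δ = 125.80°  ·
  (1,2): δ = 128.95°  ·
  (1,3): δ = 95.42°  ·
  (1,4): δ = 53.96°  ·
  (1,5): δ = 19.22°  ✓
  (1,6): δ = 11.04°  ✓
  (1,7): δ = 46.04°  ✓
  (2,3): δ = 146.46°  ·
  (2,4): δ = 105.00°  ·
  (2,5): δ = 70.27°  ·
  (2,6): δ = 40.01°  ✓
  (2,7): δ = 5.01°  ✓
  (3,4): δ = 138.54°  ·
  (3,5): δ = 103.80°  ·
  (3,6): δ = 73.55°  ·
  (3,7): δ = 38.54°  ✓
  (4,5): δ = 145.26°  ·
  (4,6): δ = 115.01°  ·
  (4,7): δ = 80.00°  ·
  (5,6): δ = 149.74°  ·
  (5,7): δ = 114.74°  ·
  (6,7): δ = 145.00°  ·
antipodal pairs: 9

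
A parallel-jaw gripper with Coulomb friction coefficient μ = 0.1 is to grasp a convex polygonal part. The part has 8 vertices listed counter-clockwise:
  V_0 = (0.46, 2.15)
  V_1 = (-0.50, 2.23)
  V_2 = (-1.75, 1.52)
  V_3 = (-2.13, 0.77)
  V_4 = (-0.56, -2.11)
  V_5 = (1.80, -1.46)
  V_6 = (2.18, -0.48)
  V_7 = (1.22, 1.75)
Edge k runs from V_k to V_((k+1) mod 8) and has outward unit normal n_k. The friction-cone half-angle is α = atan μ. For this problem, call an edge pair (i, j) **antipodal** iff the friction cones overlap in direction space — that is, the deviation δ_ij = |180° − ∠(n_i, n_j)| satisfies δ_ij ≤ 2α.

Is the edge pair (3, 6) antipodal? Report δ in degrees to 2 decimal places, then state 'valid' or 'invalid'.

δ = 5.30°, valid

α = atan 0.1 = 5.71°;  2α = 11.42°
edge 3: e_3 = (+1.57, -2.88);  n_3 = (-0.8780, -0.4786)
edge 6: e_6 = (-0.96, +2.23);  n_6 = (+0.9185, +0.3954)
∠(n_3, n_6) = 174.70°
δ = |180° − 174.70°| = 5.30°
5.30° ≤ 2α = 11.42°  →  valid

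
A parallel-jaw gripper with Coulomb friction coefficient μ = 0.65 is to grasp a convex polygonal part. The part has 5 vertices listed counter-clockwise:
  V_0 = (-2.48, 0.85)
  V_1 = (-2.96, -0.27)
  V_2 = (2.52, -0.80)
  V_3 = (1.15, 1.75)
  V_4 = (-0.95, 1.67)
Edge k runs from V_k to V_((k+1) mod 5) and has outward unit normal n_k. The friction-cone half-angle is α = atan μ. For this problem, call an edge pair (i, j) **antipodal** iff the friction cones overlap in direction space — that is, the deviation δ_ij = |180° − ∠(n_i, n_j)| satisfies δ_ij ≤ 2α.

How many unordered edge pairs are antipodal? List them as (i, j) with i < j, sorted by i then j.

α = atan 0.65 = 33.02°;  2α = 66.05°
n_0 = (-0.9191, +0.3939)
n_1 = (-0.0963, -0.9954)
n_2 = (+0.8809, +0.4733)
n_3 = (-0.0381, +0.9993)
n_4 = (-0.4724, +0.8814)
  (0,1): δ = 72.33°  ·
  (0,2): δ = 51.45°  ✓
  (0,3): δ = 115.38°  ·
  (0,4): δ = 141.39°  ·
  (1,2): δ = 56.23°  ✓
  (1,3): δ = 7.71°  ✓
  (1,4): δ = 33.71°  ✓
  (2,3): δ = 116.07°  ·
  (2,4): δ = 90.06°  ·
  (3,4): δ = 153.99°  ·
antipodal pairs: 4

count = 4; pairs: (0,2), (1,2), (1,3), (1,4)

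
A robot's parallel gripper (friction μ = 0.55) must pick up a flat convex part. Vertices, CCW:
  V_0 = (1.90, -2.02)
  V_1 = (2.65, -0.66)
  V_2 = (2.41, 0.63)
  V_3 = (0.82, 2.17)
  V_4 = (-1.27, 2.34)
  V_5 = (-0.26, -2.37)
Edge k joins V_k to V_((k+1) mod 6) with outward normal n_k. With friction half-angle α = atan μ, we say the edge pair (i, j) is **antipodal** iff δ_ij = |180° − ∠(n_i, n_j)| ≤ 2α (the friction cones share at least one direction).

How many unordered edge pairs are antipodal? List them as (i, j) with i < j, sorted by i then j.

α = atan 0.55 = 28.81°;  2α = 57.62°
n_0 = (+0.8757, -0.4829)
n_1 = (+0.9831, +0.1829)
n_2 = (+0.6957, +0.7183)
n_3 = (+0.0811, +0.9967)
n_4 = (-0.9778, -0.2097)
n_5 = (+0.1600, -0.9871)
  (0,1): δ = 140.59°  ·
  (0,2): δ = 105.21°  ·
  (0,3): δ = 65.77°  ·
  (0,4): δ = 40.98°  ✓
  (0,5): δ = 128.08°  ·
  (1,2): δ = 144.62°  ·
  (1,3): δ = 105.19°  ·
  (1,4): δ = 1.56°  ✓
  (1,5): δ = 88.66°  ·
  (2,3): δ = 140.57°  ·
  (2,4): δ = 33.81°  ✓
  (2,5): δ = 53.29°  ✓
  (3,4): δ = 73.25°  ·
  (3,5): δ = 13.85°  ✓
  (4,5): δ = 92.90°  ·
antipodal pairs: 5

count = 5; pairs: (0,4), (1,4), (2,4), (2,5), (3,5)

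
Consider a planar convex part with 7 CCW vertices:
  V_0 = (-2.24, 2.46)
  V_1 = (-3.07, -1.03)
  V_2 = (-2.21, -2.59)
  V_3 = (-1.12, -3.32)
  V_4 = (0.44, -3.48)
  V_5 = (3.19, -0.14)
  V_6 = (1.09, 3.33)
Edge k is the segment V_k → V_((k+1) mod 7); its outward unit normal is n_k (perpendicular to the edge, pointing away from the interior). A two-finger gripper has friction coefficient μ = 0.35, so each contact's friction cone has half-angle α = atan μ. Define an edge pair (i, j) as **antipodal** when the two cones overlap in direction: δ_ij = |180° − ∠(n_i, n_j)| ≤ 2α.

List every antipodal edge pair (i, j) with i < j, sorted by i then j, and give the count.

α = atan 0.35 = 19.29°;  2α = 38.58°
n_0 = (-0.9729, +0.2314)
n_1 = (-0.8757, -0.4828)
n_2 = (-0.5565, -0.8309)
n_3 = (-0.1020, -0.9948)
n_4 = (+0.7720, -0.6356)
n_5 = (+0.8555, +0.5178)
n_6 = (-0.2528, +0.9675)
  (0,1): δ = 137.76°  ·
  (0,2): δ = 110.43°  ·
  (0,3): δ = 82.48°  ·
  (0,4): δ = 26.09°  ✓
  (0,5): δ = 44.56°  ·
  (0,6): δ = 118.02°  ·
  (1,2): δ = 152.68°  ·
  (1,3): δ = 124.72°  ·
  (1,4): δ = 68.33°  ·
  (1,5): δ = 2.31°  ✓
  (1,6): δ = 75.77°  ·
  (2,3): δ = 152.04°  ·
  (2,4): δ = 95.66°  ·
  (2,5): δ = 25.01°  ✓
  (2,6): δ = 48.45°  ·
  (3,4): δ = 123.61°  ·
  (3,5): δ = 52.96°  ·
  (3,6): δ = 20.50°  ✓
  (4,5): δ = 109.35°  ·
  (4,6): δ = 35.89°  ✓
  (5,6): δ = 106.54°  ·
antipodal pairs: 5

count = 5; pairs: (0,4), (1,5), (2,5), (3,6), (4,6)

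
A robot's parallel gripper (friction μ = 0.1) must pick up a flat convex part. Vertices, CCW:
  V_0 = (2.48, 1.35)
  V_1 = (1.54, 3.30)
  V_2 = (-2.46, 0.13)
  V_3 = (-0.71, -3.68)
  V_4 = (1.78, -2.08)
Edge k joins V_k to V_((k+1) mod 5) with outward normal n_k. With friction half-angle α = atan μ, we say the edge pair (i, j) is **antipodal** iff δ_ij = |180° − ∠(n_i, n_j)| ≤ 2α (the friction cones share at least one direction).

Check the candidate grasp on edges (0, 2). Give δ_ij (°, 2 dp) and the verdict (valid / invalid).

α = atan 0.1 = 5.71°;  2α = 11.42°
edge 0: e_0 = (-0.94, +1.95);  n_0 = (+0.9008, +0.4342)
edge 2: e_2 = (+1.75, -3.81);  n_2 = (-0.9087, -0.4174)
∠(n_0, n_2) = 178.93°
δ = |180° − 178.93°| = 1.07°
1.07° ≤ 2α = 11.42°  →  valid

δ = 1.07°, valid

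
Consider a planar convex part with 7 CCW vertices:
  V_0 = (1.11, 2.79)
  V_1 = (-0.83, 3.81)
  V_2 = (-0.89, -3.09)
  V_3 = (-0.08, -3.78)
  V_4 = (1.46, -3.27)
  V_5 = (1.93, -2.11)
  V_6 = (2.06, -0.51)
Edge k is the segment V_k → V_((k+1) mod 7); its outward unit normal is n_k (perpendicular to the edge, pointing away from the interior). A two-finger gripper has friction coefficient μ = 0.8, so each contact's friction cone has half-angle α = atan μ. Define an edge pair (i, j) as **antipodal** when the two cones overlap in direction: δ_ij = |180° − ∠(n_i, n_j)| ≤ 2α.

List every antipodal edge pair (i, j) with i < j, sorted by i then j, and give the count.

count = 10; pairs: (0,1), (0,2), (0,3), (1,3), (1,4), (1,5), (1,6), (2,4), (2,5), (2,6)

α = atan 0.8 = 38.66°;  2α = 77.32°
n_0 = (+0.4654, +0.8851)
n_1 = (-1.0000, +0.0087)
n_2 = (-0.6485, -0.7612)
n_3 = (+0.3144, -0.9493)
n_4 = (+0.9268, -0.3755)
n_5 = (+0.9967, -0.0810)
n_6 = (+0.9610, +0.2766)
  (0,1): δ = 62.76°  ✓
  (0,2): δ = 12.69°  ✓
  (0,3): δ = 46.06°  ✓
  (0,4): δ = 95.68°  ·
  (0,5): δ = 113.09°  ·
  (0,6): δ = 133.79°  ·
  (1,2): δ = 129.93°  ·
  (1,3): δ = 71.18°  ✓
  (1,4): δ = 21.56°  ✓
  (1,5): δ = 4.15°  ✓
  (1,6): δ = 16.56°  ✓
  (2,3): δ = 121.25°  ·
  (2,4): δ = 71.63°  ✓
  (2,5): δ = 54.22°  ✓
  (2,6): δ = 33.51°  ✓
  (3,4): δ = 130.38°  ·
  (3,5): δ = 112.97°  ·
  (3,6): δ = 92.26°  ·
  (4,5): δ = 162.59°  ·
  (4,6): δ = 141.88°  ·
  (5,6): δ = 159.29°  ·
antipodal pairs: 10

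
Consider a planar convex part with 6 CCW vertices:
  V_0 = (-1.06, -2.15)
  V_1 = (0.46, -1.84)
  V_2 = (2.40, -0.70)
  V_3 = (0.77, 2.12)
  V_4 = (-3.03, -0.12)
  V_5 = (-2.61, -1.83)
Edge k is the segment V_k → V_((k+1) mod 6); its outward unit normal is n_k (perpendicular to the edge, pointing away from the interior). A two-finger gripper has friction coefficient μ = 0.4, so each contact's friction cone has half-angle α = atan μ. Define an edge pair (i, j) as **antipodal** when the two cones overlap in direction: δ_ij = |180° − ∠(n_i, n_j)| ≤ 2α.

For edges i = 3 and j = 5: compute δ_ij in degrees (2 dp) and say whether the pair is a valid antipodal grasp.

δ = 42.18°, valid

α = atan 0.4 = 21.80°;  2α = 43.60°
edge 3: e_3 = (-3.80, -2.24);  n_3 = (-0.5078, +0.8615)
edge 5: e_5 = (+1.55, -0.32);  n_5 = (-0.2022, -0.9793)
∠(n_3, n_5) = 137.82°
δ = |180° − 137.82°| = 42.18°
42.18° ≤ 2α = 43.60°  →  valid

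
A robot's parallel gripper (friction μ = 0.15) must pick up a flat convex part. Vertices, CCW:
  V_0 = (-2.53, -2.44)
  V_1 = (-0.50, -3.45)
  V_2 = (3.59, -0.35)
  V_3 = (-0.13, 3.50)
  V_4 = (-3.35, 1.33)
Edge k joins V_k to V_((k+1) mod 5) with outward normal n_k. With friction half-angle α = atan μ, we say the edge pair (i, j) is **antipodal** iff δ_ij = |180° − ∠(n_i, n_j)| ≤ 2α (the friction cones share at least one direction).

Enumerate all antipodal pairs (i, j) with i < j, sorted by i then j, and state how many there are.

count = 1; pairs: (1,3)

α = atan 0.15 = 8.53°;  2α = 17.06°
n_0 = (-0.4454, -0.8953)
n_1 = (+0.6040, -0.7970)
n_2 = (+0.7191, +0.6949)
n_3 = (-0.5589, +0.8293)
n_4 = (-0.9772, -0.2125)
  (0,1): δ = 116.39°  ·
  (0,2): δ = 19.53°  ·
  (0,3): δ = 60.43°  ·
  (0,4): δ = 128.72°  ·
  (1,2): δ = 83.14°  ·
  (1,3): δ = 3.18°  ✓
  (1,4): δ = 65.11°  ·
  (2,3): δ = 100.04°  ·
  (2,4): δ = 31.75°  ·
  (3,4): δ = 111.71°  ·
antipodal pairs: 1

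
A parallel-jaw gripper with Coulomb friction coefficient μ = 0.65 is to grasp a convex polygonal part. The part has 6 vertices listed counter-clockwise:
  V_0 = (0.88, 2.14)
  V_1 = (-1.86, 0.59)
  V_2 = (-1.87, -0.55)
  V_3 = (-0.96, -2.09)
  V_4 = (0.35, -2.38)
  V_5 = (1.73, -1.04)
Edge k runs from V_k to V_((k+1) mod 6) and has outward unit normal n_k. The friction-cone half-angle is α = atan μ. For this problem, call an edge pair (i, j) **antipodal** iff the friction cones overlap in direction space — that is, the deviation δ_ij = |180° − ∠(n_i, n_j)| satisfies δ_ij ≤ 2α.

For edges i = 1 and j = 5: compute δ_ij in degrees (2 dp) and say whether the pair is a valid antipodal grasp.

α = atan 0.65 = 33.02°;  2α = 66.05°
edge 1: e_1 = (-0.01, -1.14);  n_1 = (-1.0000, +0.0088)
edge 5: e_5 = (-0.85, +3.18);  n_5 = (+0.9661, +0.2582)
∠(n_1, n_5) = 164.53°
δ = |180° − 164.53°| = 15.47°
15.47° ≤ 2α = 66.05°  →  valid

δ = 15.47°, valid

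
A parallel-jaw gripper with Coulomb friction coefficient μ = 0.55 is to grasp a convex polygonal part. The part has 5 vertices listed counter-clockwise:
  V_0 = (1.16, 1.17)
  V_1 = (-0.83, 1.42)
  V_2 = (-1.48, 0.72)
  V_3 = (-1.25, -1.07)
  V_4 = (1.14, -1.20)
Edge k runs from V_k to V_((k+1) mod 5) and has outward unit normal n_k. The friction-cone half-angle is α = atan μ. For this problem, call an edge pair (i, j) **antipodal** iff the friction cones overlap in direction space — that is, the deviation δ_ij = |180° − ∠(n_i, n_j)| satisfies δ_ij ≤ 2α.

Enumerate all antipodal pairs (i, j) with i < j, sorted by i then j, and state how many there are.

count = 4; pairs: (0,3), (1,3), (1,4), (2,4)

α = atan 0.55 = 28.81°;  2α = 57.62°
n_0 = (+0.1246, +0.9922)
n_1 = (-0.7328, +0.6805)
n_2 = (-0.9918, -0.1274)
n_3 = (-0.0543, -0.9985)
n_4 = (+1.0000, -0.0084)
  (0,1): δ = 125.72°  ·
  (0,2): δ = 75.52°  ·
  (0,3): δ = 4.05°  ✓
  (0,4): δ = 96.68°  ·
  (1,2): δ = 129.80°  ·
  (1,3): δ = 50.23°  ✓
  (1,4): δ = 42.40°  ✓
  (2,3): δ = 100.44°  ·
  (2,4): δ = 7.81°  ✓
  (3,4): δ = 87.37°  ·
antipodal pairs: 4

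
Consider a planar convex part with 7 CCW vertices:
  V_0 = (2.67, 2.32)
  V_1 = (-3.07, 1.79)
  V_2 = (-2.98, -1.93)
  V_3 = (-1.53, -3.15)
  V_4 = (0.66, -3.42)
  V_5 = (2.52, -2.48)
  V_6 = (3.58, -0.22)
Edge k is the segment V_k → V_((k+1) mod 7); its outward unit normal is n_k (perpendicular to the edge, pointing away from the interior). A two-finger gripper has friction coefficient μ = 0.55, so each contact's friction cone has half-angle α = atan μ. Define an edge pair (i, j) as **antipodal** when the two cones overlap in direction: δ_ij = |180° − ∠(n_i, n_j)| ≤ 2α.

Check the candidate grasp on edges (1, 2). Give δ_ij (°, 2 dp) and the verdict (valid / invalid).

α = atan 0.55 = 28.81°;  2α = 57.62°
edge 1: e_1 = (+0.09, -3.72);  n_1 = (-0.9997, -0.0242)
edge 2: e_2 = (+1.45, -1.22);  n_2 = (-0.6438, -0.7652)
∠(n_1, n_2) = 48.54°
δ = |180° − 48.54°| = 131.46°
131.46° > 2α = 57.62°  →  invalid

δ = 131.46°, invalid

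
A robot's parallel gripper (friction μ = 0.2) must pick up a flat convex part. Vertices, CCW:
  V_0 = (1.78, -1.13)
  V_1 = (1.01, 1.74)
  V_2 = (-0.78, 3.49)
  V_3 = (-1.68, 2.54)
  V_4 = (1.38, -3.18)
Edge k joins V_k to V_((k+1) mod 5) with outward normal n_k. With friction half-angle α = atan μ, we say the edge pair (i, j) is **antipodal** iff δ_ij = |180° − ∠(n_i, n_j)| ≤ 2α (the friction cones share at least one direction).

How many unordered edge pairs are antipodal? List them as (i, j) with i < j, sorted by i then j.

count = 2; pairs: (0,3), (1,3)

α = atan 0.2 = 11.31°;  2α = 22.62°
n_0 = (+0.9658, +0.2591)
n_1 = (+0.6991, +0.7151)
n_2 = (-0.7260, +0.6877)
n_3 = (-0.8818, -0.4717)
n_4 = (+0.9815, -0.1915)
  (0,1): δ = 149.37°  ·
  (0,2): δ = 58.47°  ·
  (0,3): δ = 13.13°  ✓
  (0,4): δ = 153.94°  ·
  (1,2): δ = 89.10°  ·
  (1,3): δ = 17.50°  ✓
  (1,4): δ = 123.31°  ·
  (2,3): δ = 108.40°  ·
  (2,4): δ = 32.41°  ·
  (3,4): δ = 39.19°  ·
antipodal pairs: 2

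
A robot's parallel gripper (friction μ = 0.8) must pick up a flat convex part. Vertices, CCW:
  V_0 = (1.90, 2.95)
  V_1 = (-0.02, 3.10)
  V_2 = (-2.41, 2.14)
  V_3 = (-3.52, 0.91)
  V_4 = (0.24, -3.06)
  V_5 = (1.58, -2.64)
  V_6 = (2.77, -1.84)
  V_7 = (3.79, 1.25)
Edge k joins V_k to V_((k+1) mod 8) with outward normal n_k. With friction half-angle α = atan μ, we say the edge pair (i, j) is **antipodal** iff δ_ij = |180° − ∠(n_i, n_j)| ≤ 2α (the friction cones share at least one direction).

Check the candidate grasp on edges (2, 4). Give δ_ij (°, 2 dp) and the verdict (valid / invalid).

δ = 30.53°, valid

α = atan 0.8 = 38.66°;  2α = 77.32°
edge 2: e_2 = (-1.11, -1.23);  n_2 = (-0.7424, +0.6700)
edge 4: e_4 = (+1.34, +0.42);  n_4 = (+0.2991, -0.9542)
∠(n_2, n_4) = 149.47°
δ = |180° − 149.47°| = 30.53°
30.53° ≤ 2α = 77.32°  →  valid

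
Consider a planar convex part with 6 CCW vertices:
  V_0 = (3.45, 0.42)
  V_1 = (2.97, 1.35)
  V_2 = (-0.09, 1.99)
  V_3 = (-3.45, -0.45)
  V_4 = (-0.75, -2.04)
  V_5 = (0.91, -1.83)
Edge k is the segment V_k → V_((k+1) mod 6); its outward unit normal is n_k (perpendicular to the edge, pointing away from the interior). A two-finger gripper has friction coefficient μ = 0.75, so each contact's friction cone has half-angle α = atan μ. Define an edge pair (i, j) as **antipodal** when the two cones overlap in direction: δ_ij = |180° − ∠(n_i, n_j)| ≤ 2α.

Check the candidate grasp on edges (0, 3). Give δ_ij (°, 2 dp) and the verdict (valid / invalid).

δ = 32.21°, valid

α = atan 0.75 = 36.87°;  2α = 73.74°
edge 0: e_0 = (-0.48, +0.93);  n_0 = (+0.8886, +0.4586)
edge 3: e_3 = (+2.70, -1.59);  n_3 = (-0.5074, -0.8617)
∠(n_0, n_3) = 147.79°
δ = |180° − 147.79°| = 32.21°
32.21° ≤ 2α = 73.74°  →  valid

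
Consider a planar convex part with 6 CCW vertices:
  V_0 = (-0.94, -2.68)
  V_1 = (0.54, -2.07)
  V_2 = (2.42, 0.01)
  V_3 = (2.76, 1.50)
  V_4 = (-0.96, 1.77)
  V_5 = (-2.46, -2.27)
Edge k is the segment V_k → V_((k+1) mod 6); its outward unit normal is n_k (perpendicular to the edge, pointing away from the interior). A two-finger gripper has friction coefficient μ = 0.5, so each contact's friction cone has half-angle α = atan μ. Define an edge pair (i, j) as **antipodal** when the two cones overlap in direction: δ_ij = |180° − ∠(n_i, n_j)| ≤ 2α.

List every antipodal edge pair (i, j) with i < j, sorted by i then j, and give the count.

α = atan 0.5 = 26.57°;  2α = 53.13°
n_0 = (+0.3811, -0.9245)
n_1 = (+0.7419, -0.6705)
n_2 = (+0.9749, -0.2225)
n_3 = (+0.0724, +0.9974)
n_4 = (-0.9375, +0.3481)
n_5 = (-0.2604, -0.9655)
  (0,1): δ = 154.51°  ·
  (0,2): δ = 125.25°  ·
  (0,3): δ = 26.55°  ✓
  (0,4): δ = 47.23°  ✓
  (0,5): δ = 142.50°  ·
  (1,2): δ = 150.75°  ·
  (1,3): δ = 52.04°  ✓
  (1,4): δ = 21.74°  ✓
  (1,5): δ = 117.01°  ·
  (2,3): δ = 81.30°  ·
  (2,4): δ = 7.52°  ✓
  (2,5): δ = 87.76°  ·
  (3,4): δ = 106.22°  ·
  (3,5): δ = 10.94°  ✓
  (4,5): δ = 84.73°  ·
antipodal pairs: 6

count = 6; pairs: (0,3), (0,4), (1,3), (1,4), (2,4), (3,5)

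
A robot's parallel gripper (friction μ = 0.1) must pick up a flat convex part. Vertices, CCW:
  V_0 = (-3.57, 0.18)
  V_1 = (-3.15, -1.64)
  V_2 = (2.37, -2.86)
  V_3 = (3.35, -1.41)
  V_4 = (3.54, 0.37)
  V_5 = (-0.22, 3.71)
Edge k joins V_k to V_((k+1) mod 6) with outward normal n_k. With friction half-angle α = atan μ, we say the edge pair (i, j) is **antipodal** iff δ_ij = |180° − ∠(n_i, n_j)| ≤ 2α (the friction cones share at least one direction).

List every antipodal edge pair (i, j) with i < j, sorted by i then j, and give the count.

α = atan 0.1 = 5.71°;  2α = 11.42°
n_0 = (-0.9744, -0.2249)
n_1 = (-0.2158, -0.9764)
n_2 = (+0.8285, -0.5600)
n_3 = (+0.9944, -0.1061)
n_4 = (+0.6641, +0.7476)
n_5 = (-0.7254, +0.6884)
  (0,1): δ = 115.46°  ·
  (0,2): δ = 47.05°  ·
  (0,3): δ = 19.09°  ·
  (0,4): δ = 35.39°  ·
  (0,5): δ = 123.50°  ·
  (1,2): δ = 111.59°  ·
  (1,3): δ = 83.63°  ·
  (1,4): δ = 29.15°  ·
  (1,5): δ = 58.96°  ·
  (2,3): δ = 152.04°  ·
  (2,4): δ = 97.56°  ·
  (2,5): δ = 9.45°  ✓
  (3,4): δ = 125.52°  ·
  (3,5): δ = 37.41°  ·
  (4,5): δ = 91.89°  ·
antipodal pairs: 1

count = 1; pairs: (2,5)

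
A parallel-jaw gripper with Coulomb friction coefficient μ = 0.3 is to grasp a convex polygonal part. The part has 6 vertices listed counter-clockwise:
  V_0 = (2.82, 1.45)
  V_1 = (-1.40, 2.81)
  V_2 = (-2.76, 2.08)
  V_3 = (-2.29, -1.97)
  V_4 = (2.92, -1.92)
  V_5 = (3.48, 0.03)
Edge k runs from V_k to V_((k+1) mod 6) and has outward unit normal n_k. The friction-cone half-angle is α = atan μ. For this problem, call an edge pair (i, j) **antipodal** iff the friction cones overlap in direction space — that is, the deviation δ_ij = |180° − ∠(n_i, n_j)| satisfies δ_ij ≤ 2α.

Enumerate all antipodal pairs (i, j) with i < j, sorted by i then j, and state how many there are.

α = atan 0.3 = 16.70°;  2α = 33.40°
n_0 = (+0.3067, +0.9518)
n_1 = (-0.4729, +0.8811)
n_2 = (-0.9933, -0.1153)
n_3 = (+0.0096, -1.0000)
n_4 = (+0.9612, -0.2760)
n_5 = (+0.9068, +0.4215)
  (0,1): δ = 133.91°  ·
  (0,2): δ = 65.52°  ·
  (0,3): δ = 18.41°  ✓
  (0,4): δ = 91.84°  ·
  (0,5): δ = 132.79°  ·
  (1,2): δ = 111.61°  ·
  (1,3): δ = 27.68°  ✓
  (1,4): δ = 45.75°  ·
  (1,5): δ = 86.70°  ·
  (2,3): δ = 96.07°  ·
  (2,4): δ = 22.64°  ✓
  (2,5): δ = 18.31°  ✓
  (3,4): δ = 106.57°  ·
  (3,5): δ = 65.62°  ·
  (4,5): δ = 139.05°  ·
antipodal pairs: 4

count = 4; pairs: (0,3), (1,3), (2,4), (2,5)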